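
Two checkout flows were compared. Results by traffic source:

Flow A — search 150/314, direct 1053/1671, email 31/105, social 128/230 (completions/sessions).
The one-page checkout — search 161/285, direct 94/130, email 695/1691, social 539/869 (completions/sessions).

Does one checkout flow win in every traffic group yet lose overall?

Yes

Search: Flow A 150/314 = 47.8%, the one-page checkout 161/285 = 56.5% → the one-page checkout
Direct: Flow A 1053/1671 = 63.0%, the one-page checkout 94/130 = 72.3% → the one-page checkout
Email: Flow A 31/105 = 29.5%, the one-page checkout 695/1691 = 41.1% → the one-page checkout
Social: Flow A 128/230 = 55.7%, the one-page checkout 539/869 = 62.0% → the one-page checkout
Overall: Flow A 1362/2320 = 58.7%, the one-page checkout 1489/2975 = 50.1% → Flow A
The one-page checkout wins each traffic group but Flow A wins overall — the comparison reverses. The one-page checkout's sessions skew toward email, which has a lower base rate.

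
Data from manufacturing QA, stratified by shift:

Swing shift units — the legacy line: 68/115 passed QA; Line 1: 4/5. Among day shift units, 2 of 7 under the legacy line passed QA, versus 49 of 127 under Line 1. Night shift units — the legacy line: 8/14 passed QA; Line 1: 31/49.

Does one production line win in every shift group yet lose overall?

Yes

Swing shift: the legacy line 68/115 = 59.1%, Line 1 4/5 = 80.0% → Line 1
Day shift: the legacy line 2/7 = 28.6%, Line 1 49/127 = 38.6% → Line 1
Night shift: the legacy line 8/14 = 57.1%, Line 1 31/49 = 63.3% → Line 1
Overall: the legacy line 78/136 = 57.4%, Line 1 84/181 = 46.4% → the legacy line
Line 1 wins each shift group but the legacy line wins overall — the comparison reverses. Line 1's units skew toward day shift, which has a lower base rate.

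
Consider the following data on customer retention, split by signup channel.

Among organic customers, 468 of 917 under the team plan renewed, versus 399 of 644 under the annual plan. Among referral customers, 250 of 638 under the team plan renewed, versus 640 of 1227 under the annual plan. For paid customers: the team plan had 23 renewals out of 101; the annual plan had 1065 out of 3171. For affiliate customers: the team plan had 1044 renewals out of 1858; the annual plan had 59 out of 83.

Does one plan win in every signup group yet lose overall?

Yes

Organic: the team plan 468/917 = 51.0%, the annual plan 399/644 = 62.0% → the annual plan
Referral: the team plan 250/638 = 39.2%, the annual plan 640/1227 = 52.2% → the annual plan
Paid: the team plan 23/101 = 22.8%, the annual plan 1065/3171 = 33.6% → the annual plan
Affiliate: the team plan 1044/1858 = 56.2%, the annual plan 59/83 = 71.1% → the annual plan
Overall: the team plan 1785/3514 = 50.8%, the annual plan 2163/5125 = 42.2% → the team plan
The annual plan wins each signup group but the team plan wins overall — the comparison reverses. The annual plan's customers skew toward paid, which has a lower base rate.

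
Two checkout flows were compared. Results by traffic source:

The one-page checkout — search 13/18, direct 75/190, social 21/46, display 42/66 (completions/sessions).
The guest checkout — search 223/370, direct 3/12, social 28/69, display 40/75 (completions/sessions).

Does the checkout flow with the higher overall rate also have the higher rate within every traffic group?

No

Search: the one-page checkout 13/18 = 72.2%, the guest checkout 223/370 = 60.3% → the one-page checkout
Direct: the one-page checkout 75/190 = 39.5%, the guest checkout 3/12 = 25.0% → the one-page checkout
Social: the one-page checkout 21/46 = 45.7%, the guest checkout 28/69 = 40.6% → the one-page checkout
Display: the one-page checkout 42/66 = 63.6%, the guest checkout 40/75 = 53.3% → the one-page checkout
Overall: the one-page checkout 151/320 = 47.2%, the guest checkout 294/526 = 55.9% → the guest checkout
The one-page checkout wins each traffic group but the guest checkout wins overall — the comparison reverses. The one-page checkout's sessions skew toward direct, which has a lower base rate.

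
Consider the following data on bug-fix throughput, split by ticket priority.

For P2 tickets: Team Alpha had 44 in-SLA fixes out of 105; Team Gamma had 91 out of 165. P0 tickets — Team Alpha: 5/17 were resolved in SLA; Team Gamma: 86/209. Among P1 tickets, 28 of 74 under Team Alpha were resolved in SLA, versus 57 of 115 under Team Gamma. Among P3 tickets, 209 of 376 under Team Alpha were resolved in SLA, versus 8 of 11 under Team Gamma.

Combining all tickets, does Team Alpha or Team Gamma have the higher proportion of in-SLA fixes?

Team Alpha

P2: Team Alpha 44/105 = 41.9%, Team Gamma 91/165 = 55.2% → Team Gamma
P0: Team Alpha 5/17 = 29.4%, Team Gamma 86/209 = 41.1% → Team Gamma
P1: Team Alpha 28/74 = 37.8%, Team Gamma 57/115 = 49.6% → Team Gamma
P3: Team Alpha 209/376 = 55.6%, Team Gamma 8/11 = 72.7% → Team Gamma
Overall: Team Alpha 286/572 = 50.0%, Team Gamma 242/500 = 48.4% → Team Alpha
(Team Gamma wins every ticket group but Team Alpha wins overall — Team Gamma's tickets skew toward the low-rate P0 group.)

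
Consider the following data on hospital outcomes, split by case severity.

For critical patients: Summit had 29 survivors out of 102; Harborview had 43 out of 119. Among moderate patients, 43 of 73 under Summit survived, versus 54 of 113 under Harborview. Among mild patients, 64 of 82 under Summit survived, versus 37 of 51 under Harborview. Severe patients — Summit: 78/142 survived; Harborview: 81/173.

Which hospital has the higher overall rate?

Critical: Summit 29/102 = 28.4%, Harborview 43/119 = 36.1% → Harborview
Moderate: Summit 43/73 = 58.9%, Harborview 54/113 = 47.8% → Summit
Mild: Summit 64/82 = 78.0%, Harborview 37/51 = 72.5% → Summit
Severe: Summit 78/142 = 54.9%, Harborview 81/173 = 46.8% → Summit
Overall: Summit 214/399 = 53.6%, Harborview 215/456 = 47.1% → Summit
(Neither sweeps every case group, but Summit has the higher pooled rate.)

Summit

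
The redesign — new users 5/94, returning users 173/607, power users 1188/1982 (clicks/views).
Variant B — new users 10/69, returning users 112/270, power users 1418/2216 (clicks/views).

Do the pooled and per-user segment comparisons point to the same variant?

New users: the redesign 5/94 = 5.3%, Variant B 10/69 = 14.5% → Variant B
Returning users: the redesign 173/607 = 28.5%, Variant B 112/270 = 41.5% → Variant B
Power users: the redesign 1188/1982 = 59.9%, Variant B 1418/2216 = 64.0% → Variant B
Overall: the redesign 1366/2683 = 50.9%, Variant B 1540/2555 = 60.3% → Variant B
Variant B wins overall and in every user group — no reversal.

Yes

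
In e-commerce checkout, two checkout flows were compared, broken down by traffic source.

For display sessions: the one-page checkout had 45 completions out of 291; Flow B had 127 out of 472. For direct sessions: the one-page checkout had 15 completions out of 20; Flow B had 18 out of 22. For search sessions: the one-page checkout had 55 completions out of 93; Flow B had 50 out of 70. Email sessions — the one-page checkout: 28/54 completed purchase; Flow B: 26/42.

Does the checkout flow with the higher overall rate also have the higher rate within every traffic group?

Display: the one-page checkout 45/291 = 15.5%, Flow B 127/472 = 26.9% → Flow B
Direct: the one-page checkout 15/20 = 75.0%, Flow B 18/22 = 81.8% → Flow B
Search: the one-page checkout 55/93 = 59.1%, Flow B 50/70 = 71.4% → Flow B
Email: the one-page checkout 28/54 = 51.9%, Flow B 26/42 = 61.9% → Flow B
Overall: the one-page checkout 143/458 = 31.2%, Flow B 221/606 = 36.5% → Flow B
Flow B wins overall and in every traffic group — no reversal.

Yes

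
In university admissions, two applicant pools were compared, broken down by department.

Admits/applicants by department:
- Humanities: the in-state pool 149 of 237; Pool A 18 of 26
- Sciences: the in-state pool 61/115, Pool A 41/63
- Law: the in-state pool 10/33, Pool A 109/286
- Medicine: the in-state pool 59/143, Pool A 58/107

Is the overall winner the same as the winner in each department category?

Humanities: the in-state pool 149/237 = 62.9%, Pool A 18/26 = 69.2% → Pool A
Sciences: the in-state pool 61/115 = 53.0%, Pool A 41/63 = 65.1% → Pool A
Law: the in-state pool 10/33 = 30.3%, Pool A 109/286 = 38.1% → Pool A
Medicine: the in-state pool 59/143 = 41.3%, Pool A 58/107 = 54.2% → Pool A
Overall: the in-state pool 279/528 = 52.8%, Pool A 226/482 = 46.9% → the in-state pool
Pool A wins each department group but the in-state pool wins overall — the comparison reverses. Pool A's applicants skew toward Law, which has a lower base rate.

No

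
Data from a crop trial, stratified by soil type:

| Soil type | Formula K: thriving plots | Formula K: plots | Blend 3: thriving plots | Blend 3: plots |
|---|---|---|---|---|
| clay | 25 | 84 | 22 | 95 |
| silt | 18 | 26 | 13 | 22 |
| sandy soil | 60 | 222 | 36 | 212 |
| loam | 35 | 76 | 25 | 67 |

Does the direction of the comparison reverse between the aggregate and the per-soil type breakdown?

No

Clay: Formula K 25/84 = 29.8%, Blend 3 22/95 = 23.2% → Formula K
Silt: Formula K 18/26 = 69.2%, Blend 3 13/22 = 59.1% → Formula K
Sandy soil: Formula K 60/222 = 27.0%, Blend 3 36/212 = 17.0% → Formula K
Loam: Formula K 35/76 = 46.1%, Blend 3 25/67 = 37.3% → Formula K
Overall: Formula K 138/408 = 33.8%, Blend 3 96/396 = 24.2% → Formula K
Formula K wins overall and in every soil group — no reversal.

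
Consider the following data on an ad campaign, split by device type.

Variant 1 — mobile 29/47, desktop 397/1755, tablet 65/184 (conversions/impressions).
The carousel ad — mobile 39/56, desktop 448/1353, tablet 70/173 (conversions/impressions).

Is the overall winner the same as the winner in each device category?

Yes

Mobile: Variant 1 29/47 = 61.7%, the carousel ad 39/56 = 69.6% → the carousel ad
Desktop: Variant 1 397/1755 = 22.6%, the carousel ad 448/1353 = 33.1% → the carousel ad
Tablet: Variant 1 65/184 = 35.3%, the carousel ad 70/173 = 40.5% → the carousel ad
Overall: Variant 1 491/1986 = 24.7%, the carousel ad 557/1582 = 35.2% → the carousel ad
The carousel ad wins overall and in every device group — no reversal.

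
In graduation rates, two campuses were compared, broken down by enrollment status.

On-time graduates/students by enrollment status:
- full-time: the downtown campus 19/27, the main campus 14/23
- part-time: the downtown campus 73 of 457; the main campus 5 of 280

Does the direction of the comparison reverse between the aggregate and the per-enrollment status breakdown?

No

Full-time: the downtown campus 19/27 = 70.4%, the main campus 14/23 = 60.9% → the downtown campus
Part-time: the downtown campus 73/457 = 16.0%, the main campus 5/280 = 1.8% → the downtown campus
Overall: the downtown campus 92/484 = 19.0%, the main campus 19/303 = 6.3% → the downtown campus
The downtown campus wins overall and in every enrollment group — no reversal.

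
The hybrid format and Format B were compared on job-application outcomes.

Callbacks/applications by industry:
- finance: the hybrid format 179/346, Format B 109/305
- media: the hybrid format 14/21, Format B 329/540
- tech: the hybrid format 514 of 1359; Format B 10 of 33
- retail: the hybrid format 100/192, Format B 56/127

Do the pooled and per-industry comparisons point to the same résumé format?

Finance: the hybrid format 179/346 = 51.7%, Format B 109/305 = 35.7% → the hybrid format
Media: the hybrid format 14/21 = 66.7%, Format B 329/540 = 60.9% → the hybrid format
Tech: the hybrid format 514/1359 = 37.8%, Format B 10/33 = 30.3% → the hybrid format
Retail: the hybrid format 100/192 = 52.1%, Format B 56/127 = 44.1% → the hybrid format
Overall: the hybrid format 807/1918 = 42.1%, Format B 504/1005 = 50.1% → Format B
The hybrid format wins each industry group but Format B wins overall — the comparison reverses. The hybrid format's applications skew toward tech, which has a lower base rate.

No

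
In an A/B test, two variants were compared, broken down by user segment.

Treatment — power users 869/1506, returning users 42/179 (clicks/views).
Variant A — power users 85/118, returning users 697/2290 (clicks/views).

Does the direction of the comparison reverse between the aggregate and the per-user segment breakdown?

Yes

Power users: Treatment 869/1506 = 57.7%, Variant A 85/118 = 72.0% → Variant A
Returning users: Treatment 42/179 = 23.5%, Variant A 697/2290 = 30.4% → Variant A
Overall: Treatment 911/1685 = 54.1%, Variant A 782/2408 = 32.5% → Treatment
Variant A wins each user group but Treatment wins overall — the comparison reverses. Variant A's views skew toward returning users, which has a lower base rate.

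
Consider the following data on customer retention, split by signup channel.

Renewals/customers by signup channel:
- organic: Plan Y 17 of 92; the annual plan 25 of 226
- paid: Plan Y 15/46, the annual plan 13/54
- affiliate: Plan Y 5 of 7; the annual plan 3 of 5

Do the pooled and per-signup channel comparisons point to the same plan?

Yes

Organic: Plan Y 17/92 = 18.5%, the annual plan 25/226 = 11.1% → Plan Y
Paid: Plan Y 15/46 = 32.6%, the annual plan 13/54 = 24.1% → Plan Y
Affiliate: Plan Y 5/7 = 71.4%, the annual plan 3/5 = 60.0% → Plan Y
Overall: Plan Y 37/145 = 25.5%, the annual plan 41/285 = 14.4% → Plan Y
Plan Y wins overall and in every signup group — no reversal.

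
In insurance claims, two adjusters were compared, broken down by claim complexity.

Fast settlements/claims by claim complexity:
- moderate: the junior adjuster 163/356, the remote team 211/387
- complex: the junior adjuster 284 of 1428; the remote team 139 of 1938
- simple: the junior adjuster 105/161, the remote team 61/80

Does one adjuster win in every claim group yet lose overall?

No

Moderate: the junior adjuster 163/356 = 45.8%, the remote team 211/387 = 54.5% → the remote team
Complex: the junior adjuster 284/1428 = 19.9%, the remote team 139/1938 = 7.2% → the junior adjuster
Simple: the junior adjuster 105/161 = 65.2%, the remote team 61/80 = 76.2% → the remote team
Overall: the junior adjuster 552/1945 = 28.4%, the remote team 411/2405 = 17.1% → the junior adjuster
Neither sweeps: the junior adjuster wins 1 of 3 groups, the remote team wins 2. The junior adjuster wins overall but not every group — no Simpson reversal.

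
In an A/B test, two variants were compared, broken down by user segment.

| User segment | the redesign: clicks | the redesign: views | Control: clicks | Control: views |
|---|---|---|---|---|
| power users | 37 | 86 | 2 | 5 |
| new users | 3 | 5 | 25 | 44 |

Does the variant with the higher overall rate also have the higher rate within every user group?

No

Power users: the redesign 37/86 = 43.0%, Control 2/5 = 40.0% → the redesign
New users: the redesign 3/5 = 60.0%, Control 25/44 = 56.8% → the redesign
Overall: the redesign 40/91 = 44.0%, Control 27/49 = 55.1% → Control
The redesign wins each user group but Control wins overall — the comparison reverses. The redesign's views skew toward power users, which has a lower base rate.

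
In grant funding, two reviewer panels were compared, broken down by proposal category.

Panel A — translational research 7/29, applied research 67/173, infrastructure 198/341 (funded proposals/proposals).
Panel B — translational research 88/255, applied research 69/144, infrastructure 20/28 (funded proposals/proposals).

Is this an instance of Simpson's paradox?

Translational research: Panel A 7/29 = 24.1%, Panel B 88/255 = 34.5% → Panel B
Applied research: Panel A 67/173 = 38.7%, Panel B 69/144 = 47.9% → Panel B
Infrastructure: Panel A 198/341 = 58.1%, Panel B 20/28 = 71.4% → Panel B
Overall: Panel A 272/543 = 50.1%, Panel B 177/427 = 41.5% → Panel A
Panel B wins each proposal group but Panel A wins overall — the comparison reverses. Panel B's proposals skew toward translational research, which has a lower base rate.

Yes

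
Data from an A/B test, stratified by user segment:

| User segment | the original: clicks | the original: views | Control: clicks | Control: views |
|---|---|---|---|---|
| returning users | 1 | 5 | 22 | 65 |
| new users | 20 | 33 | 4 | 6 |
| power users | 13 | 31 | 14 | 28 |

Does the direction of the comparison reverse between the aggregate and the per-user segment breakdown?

Returning users: the original 1/5 = 20.0%, Control 22/65 = 33.8% → Control
New users: the original 20/33 = 60.6%, Control 4/6 = 66.7% → Control
Power users: the original 13/31 = 41.9%, Control 14/28 = 50.0% → Control
Overall: the original 34/69 = 49.3%, Control 40/99 = 40.4% → the original
Control wins each user group but the original wins overall — the comparison reverses. Control's views skew toward returning users, which has a lower base rate.

Yes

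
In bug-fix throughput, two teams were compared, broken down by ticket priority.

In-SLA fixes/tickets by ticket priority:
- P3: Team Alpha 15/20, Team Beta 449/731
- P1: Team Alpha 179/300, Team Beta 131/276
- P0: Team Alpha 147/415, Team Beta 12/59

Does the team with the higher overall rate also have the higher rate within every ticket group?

P3: Team Alpha 15/20 = 75.0%, Team Beta 449/731 = 61.4% → Team Alpha
P1: Team Alpha 179/300 = 59.7%, Team Beta 131/276 = 47.5% → Team Alpha
P0: Team Alpha 147/415 = 35.4%, Team Beta 12/59 = 20.3% → Team Alpha
Overall: Team Alpha 341/735 = 46.4%, Team Beta 592/1066 = 55.5% → Team Beta
Team Alpha wins each ticket group but Team Beta wins overall — the comparison reverses. Team Alpha's tickets skew toward P0, which has a lower base rate.

No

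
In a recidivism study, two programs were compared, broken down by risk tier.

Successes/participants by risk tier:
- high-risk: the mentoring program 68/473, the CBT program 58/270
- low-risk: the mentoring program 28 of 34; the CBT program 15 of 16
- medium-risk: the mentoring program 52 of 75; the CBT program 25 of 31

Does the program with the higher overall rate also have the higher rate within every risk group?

Yes

High-risk: the mentoring program 68/473 = 14.4%, the CBT program 58/270 = 21.5% → the CBT program
Low-risk: the mentoring program 28/34 = 82.4%, the CBT program 15/16 = 93.8% → the CBT program
Medium-risk: the mentoring program 52/75 = 69.3%, the CBT program 25/31 = 80.6% → the CBT program
Overall: the mentoring program 148/582 = 25.4%, the CBT program 98/317 = 30.9% → the CBT program
The CBT program wins overall and in every risk group — no reversal.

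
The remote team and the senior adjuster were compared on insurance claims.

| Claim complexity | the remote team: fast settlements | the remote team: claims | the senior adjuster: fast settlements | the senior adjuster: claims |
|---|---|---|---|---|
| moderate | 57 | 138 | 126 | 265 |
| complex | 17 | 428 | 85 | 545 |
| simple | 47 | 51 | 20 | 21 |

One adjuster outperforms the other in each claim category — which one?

the senior adjuster

Moderate: the remote team 57/138 = 41.3%, the senior adjuster 126/265 = 47.5% → the senior adjuster
Complex: the remote team 17/428 = 4.0%, the senior adjuster 85/545 = 15.6% → the senior adjuster
Simple: the remote team 47/51 = 92.2%, the senior adjuster 20/21 = 95.2% → the senior adjuster
The senior adjuster has the higher rate in all 3 groups.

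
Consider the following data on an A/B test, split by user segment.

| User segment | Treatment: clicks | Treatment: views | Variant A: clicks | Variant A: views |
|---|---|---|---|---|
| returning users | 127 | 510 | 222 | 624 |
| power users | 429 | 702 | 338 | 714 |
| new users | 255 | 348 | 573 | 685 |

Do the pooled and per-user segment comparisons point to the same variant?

Returning users: Treatment 127/510 = 24.9%, Variant A 222/624 = 35.6% → Variant A
Power users: Treatment 429/702 = 61.1%, Variant A 338/714 = 47.3% → Treatment
New users: Treatment 255/348 = 73.3%, Variant A 573/685 = 83.6% → Variant A
Overall: Treatment 811/1560 = 52.0%, Variant A 1133/2023 = 56.0% → Variant A
Neither sweeps: Treatment wins 1 of 3 groups, Variant A wins 2. Variant A wins overall but not every group — no Simpson reversal.

No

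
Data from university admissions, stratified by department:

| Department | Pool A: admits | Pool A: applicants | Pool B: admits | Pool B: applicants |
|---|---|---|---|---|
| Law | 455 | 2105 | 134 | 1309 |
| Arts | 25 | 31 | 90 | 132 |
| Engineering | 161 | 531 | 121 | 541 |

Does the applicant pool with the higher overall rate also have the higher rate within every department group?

Law: Pool A 455/2105 = 21.6%, Pool B 134/1309 = 10.2% → Pool A
Arts: Pool A 25/31 = 80.6%, Pool B 90/132 = 68.2% → Pool A
Engineering: Pool A 161/531 = 30.3%, Pool B 121/541 = 22.4% → Pool A
Overall: Pool A 641/2667 = 24.0%, Pool B 345/1982 = 17.4% → Pool A
Pool A wins overall and in every department group — no reversal.

Yes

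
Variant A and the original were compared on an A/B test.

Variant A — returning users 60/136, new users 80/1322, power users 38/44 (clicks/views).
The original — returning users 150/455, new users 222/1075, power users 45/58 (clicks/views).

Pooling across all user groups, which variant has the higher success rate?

Returning users: Variant A 60/136 = 44.1%, the original 150/455 = 33.0% → Variant A
New users: Variant A 80/1322 = 6.1%, the original 222/1075 = 20.7% → the original
Power users: Variant A 38/44 = 86.4%, the original 45/58 = 77.6% → Variant A
Overall: Variant A 178/1502 = 11.9%, the original 417/1588 = 26.3% → the original
(Neither sweeps every user group, but the original has the higher pooled rate.)

the original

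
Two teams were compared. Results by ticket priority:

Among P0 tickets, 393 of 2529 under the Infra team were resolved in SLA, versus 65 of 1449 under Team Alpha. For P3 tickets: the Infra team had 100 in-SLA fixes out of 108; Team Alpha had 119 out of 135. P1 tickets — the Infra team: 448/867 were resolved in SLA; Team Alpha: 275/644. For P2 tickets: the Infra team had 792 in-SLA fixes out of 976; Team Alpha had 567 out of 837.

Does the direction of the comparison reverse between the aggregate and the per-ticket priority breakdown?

No

P0: the Infra team 393/2529 = 15.5%, Team Alpha 65/1449 = 4.5% → the Infra team
P3: the Infra team 100/108 = 92.6%, Team Alpha 119/135 = 88.1% → the Infra team
P1: the Infra team 448/867 = 51.7%, Team Alpha 275/644 = 42.7% → the Infra team
P2: the Infra team 792/976 = 81.1%, Team Alpha 567/837 = 67.7% → the Infra team
Overall: the Infra team 1733/4480 = 38.7%, Team Alpha 1026/3065 = 33.5% → the Infra team
The Infra team wins overall and in every ticket group — no reversal.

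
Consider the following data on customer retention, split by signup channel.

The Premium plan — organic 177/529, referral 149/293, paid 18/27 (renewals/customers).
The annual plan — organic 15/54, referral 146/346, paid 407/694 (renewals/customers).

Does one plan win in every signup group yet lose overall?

Yes

Organic: the Premium plan 177/529 = 33.5%, the annual plan 15/54 = 27.8% → the Premium plan
Referral: the Premium plan 149/293 = 50.9%, the annual plan 146/346 = 42.2% → the Premium plan
Paid: the Premium plan 18/27 = 66.7%, the annual plan 407/694 = 58.6% → the Premium plan
Overall: the Premium plan 344/849 = 40.5%, the annual plan 568/1094 = 51.9% → the annual plan
The Premium plan wins each signup group but the annual plan wins overall — the comparison reverses. The Premium plan's customers skew toward organic, which has a lower base rate.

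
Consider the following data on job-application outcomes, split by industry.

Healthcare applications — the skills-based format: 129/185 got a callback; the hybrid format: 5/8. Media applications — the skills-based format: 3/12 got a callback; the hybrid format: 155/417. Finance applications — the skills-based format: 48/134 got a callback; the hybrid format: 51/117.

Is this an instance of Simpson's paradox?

No

Healthcare: the skills-based format 129/185 = 69.7%, the hybrid format 5/8 = 62.5% → the skills-based format
Media: the skills-based format 3/12 = 25.0%, the hybrid format 155/417 = 37.2% → the hybrid format
Finance: the skills-based format 48/134 = 35.8%, the hybrid format 51/117 = 43.6% → the hybrid format
Overall: the skills-based format 180/331 = 54.4%, the hybrid format 211/542 = 38.9% → the skills-based format
Neither sweeps: the skills-based format wins 1 of 3 groups, the hybrid format wins 2. The skills-based format wins overall but not every group — no Simpson reversal.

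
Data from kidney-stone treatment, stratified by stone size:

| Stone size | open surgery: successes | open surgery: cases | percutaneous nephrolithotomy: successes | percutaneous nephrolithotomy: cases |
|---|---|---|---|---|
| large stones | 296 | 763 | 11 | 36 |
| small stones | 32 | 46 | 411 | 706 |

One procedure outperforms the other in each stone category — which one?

Large stones: open surgery 296/763 = 38.8%, percutaneous nephrolithotomy 11/36 = 30.6% → open surgery
Small stones: open surgery 32/46 = 69.6%, percutaneous nephrolithotomy 411/706 = 58.2% → open surgery
Open surgery has the higher rate in both groups.

open surgery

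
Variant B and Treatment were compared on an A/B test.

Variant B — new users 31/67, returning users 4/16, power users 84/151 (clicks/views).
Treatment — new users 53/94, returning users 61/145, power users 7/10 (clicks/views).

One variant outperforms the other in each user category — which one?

Treatment

New users: Variant B 31/67 = 46.3%, Treatment 53/94 = 56.4% → Treatment
Returning users: Variant B 4/16 = 25.0%, Treatment 61/145 = 42.1% → Treatment
Power users: Variant B 84/151 = 55.6%, Treatment 7/10 = 70.0% → Treatment
Treatment has the higher rate in all 3 groups.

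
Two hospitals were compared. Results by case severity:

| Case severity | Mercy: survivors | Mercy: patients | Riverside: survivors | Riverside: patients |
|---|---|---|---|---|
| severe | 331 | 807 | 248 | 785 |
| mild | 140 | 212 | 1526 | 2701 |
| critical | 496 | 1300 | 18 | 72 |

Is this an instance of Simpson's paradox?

Severe: Mercy 331/807 = 41.0%, Riverside 248/785 = 31.6% → Mercy
Mild: Mercy 140/212 = 66.0%, Riverside 1526/2701 = 56.5% → Mercy
Critical: Mercy 496/1300 = 38.2%, Riverside 18/72 = 25.0% → Mercy
Overall: Mercy 967/2319 = 41.7%, Riverside 1792/3558 = 50.4% → Riverside
Mercy wins each case group but Riverside wins overall — the comparison reverses. Mercy's patients skew toward critical, which has a lower base rate.

Yes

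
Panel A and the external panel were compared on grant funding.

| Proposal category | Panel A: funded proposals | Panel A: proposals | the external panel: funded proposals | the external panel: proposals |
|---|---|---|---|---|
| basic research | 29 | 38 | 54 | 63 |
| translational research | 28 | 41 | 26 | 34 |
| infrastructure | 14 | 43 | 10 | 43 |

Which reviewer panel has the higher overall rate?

Basic research: Panel A 29/38 = 76.3%, the external panel 54/63 = 85.7% → the external panel
Translational research: Panel A 28/41 = 68.3%, the external panel 26/34 = 76.5% → the external panel
Infrastructure: Panel A 14/43 = 32.6%, the external panel 10/43 = 23.3% → Panel A
Overall: Panel A 71/122 = 58.2%, the external panel 90/140 = 64.3% → the external panel
(Neither sweeps every proposal group, but the external panel has the higher pooled rate.)

the external panel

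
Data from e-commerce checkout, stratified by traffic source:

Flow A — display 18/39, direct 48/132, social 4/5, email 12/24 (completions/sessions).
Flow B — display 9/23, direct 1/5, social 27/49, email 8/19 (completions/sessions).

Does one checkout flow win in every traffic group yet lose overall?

Yes

Display: Flow A 18/39 = 46.2%, Flow B 9/23 = 39.1% → Flow A
Direct: Flow A 48/132 = 36.4%, Flow B 1/5 = 20.0% → Flow A
Social: Flow A 4/5 = 80.0%, Flow B 27/49 = 55.1% → Flow A
Email: Flow A 12/24 = 50.0%, Flow B 8/19 = 42.1% → Flow A
Overall: Flow A 82/200 = 41.0%, Flow B 45/96 = 46.9% → Flow B
Flow A wins each traffic group but Flow B wins overall — the comparison reverses. Flow A's sessions skew toward direct, which has a lower base rate.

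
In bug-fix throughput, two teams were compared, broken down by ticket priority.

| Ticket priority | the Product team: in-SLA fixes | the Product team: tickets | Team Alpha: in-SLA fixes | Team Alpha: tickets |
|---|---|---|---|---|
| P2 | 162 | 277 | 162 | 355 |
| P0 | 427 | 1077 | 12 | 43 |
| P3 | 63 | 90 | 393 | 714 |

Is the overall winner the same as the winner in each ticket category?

No

P2: the Product team 162/277 = 58.5%, Team Alpha 162/355 = 45.6% → the Product team
P0: the Product team 427/1077 = 39.6%, Team Alpha 12/43 = 27.9% → the Product team
P3: the Product team 63/90 = 70.0%, Team Alpha 393/714 = 55.0% → the Product team
Overall: the Product team 652/1444 = 45.2%, Team Alpha 567/1112 = 51.0% → Team Alpha
The Product team wins each ticket group but Team Alpha wins overall — the comparison reverses. The Product team's tickets skew toward P0, which has a lower base rate.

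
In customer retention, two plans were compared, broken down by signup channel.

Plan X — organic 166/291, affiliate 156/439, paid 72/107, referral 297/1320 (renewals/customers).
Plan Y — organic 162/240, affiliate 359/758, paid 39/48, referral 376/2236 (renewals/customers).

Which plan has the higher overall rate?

Organic: Plan X 166/291 = 57.0%, Plan Y 162/240 = 67.5% → Plan Y
Affiliate: Plan X 156/439 = 35.5%, Plan Y 359/758 = 47.4% → Plan Y
Paid: Plan X 72/107 = 67.3%, Plan Y 39/48 = 81.2% → Plan Y
Referral: Plan X 297/1320 = 22.5%, Plan Y 376/2236 = 16.8% → Plan X
Overall: Plan X 691/2157 = 32.0%, Plan Y 936/3282 = 28.5% → Plan X
(Neither sweeps every signup group, but Plan X has the higher pooled rate.)

Plan X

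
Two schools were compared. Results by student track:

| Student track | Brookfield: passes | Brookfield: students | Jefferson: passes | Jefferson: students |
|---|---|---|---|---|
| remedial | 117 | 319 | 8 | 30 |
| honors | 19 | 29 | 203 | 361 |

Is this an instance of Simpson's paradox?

Yes

Remedial: Brookfield 117/319 = 36.7%, Jefferson 8/30 = 26.7% → Brookfield
Honors: Brookfield 19/29 = 65.5%, Jefferson 203/361 = 56.2% → Brookfield
Overall: Brookfield 136/348 = 39.1%, Jefferson 211/391 = 54.0% → Jefferson
Brookfield wins each student group but Jefferson wins overall — the comparison reverses. Brookfield's students skew toward remedial, which has a lower base rate.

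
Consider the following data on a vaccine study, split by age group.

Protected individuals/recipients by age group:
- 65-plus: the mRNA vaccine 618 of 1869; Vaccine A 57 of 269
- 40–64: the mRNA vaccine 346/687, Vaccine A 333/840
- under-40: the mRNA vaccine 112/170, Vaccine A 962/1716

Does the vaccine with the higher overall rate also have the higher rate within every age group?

65-plus: the mRNA vaccine 618/1869 = 33.1%, Vaccine A 57/269 = 21.2% → the mRNA vaccine
40–64: the mRNA vaccine 346/687 = 50.4%, Vaccine A 333/840 = 39.6% → the mRNA vaccine
Under-40: the mRNA vaccine 112/170 = 65.9%, Vaccine A 962/1716 = 56.1% → the mRNA vaccine
Overall: the mRNA vaccine 1076/2726 = 39.5%, Vaccine A 1352/2825 = 47.9% → Vaccine A
The mRNA vaccine wins each age group but Vaccine A wins overall — the comparison reverses. The mRNA vaccine's recipients skew toward 65-plus, which has a lower base rate.

No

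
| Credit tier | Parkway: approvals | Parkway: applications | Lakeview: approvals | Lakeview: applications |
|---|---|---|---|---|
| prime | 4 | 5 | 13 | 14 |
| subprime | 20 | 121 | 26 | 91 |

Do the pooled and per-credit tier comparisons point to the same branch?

Prime: Parkway 4/5 = 80.0%, Lakeview 13/14 = 92.9% → Lakeview
Subprime: Parkway 20/121 = 16.5%, Lakeview 26/91 = 28.6% → Lakeview
Overall: Parkway 24/126 = 19.0%, Lakeview 39/105 = 37.1% → Lakeview
Lakeview wins overall and in every credit group — no reversal.

Yes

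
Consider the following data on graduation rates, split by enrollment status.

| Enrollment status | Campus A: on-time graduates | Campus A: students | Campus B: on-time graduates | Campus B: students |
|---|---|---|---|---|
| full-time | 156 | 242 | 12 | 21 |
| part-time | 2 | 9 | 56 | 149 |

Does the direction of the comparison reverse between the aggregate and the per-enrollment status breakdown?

No

Full-time: Campus A 156/242 = 64.5%, Campus B 12/21 = 57.1% → Campus A
Part-time: Campus A 2/9 = 22.2%, Campus B 56/149 = 37.6% → Campus B
Overall: Campus A 158/251 = 62.9%, Campus B 68/170 = 40.0% → Campus A
Neither sweeps: Campus A wins 1 of 2 groups, Campus B wins 1. Campus A wins overall but not every group — no Simpson reversal.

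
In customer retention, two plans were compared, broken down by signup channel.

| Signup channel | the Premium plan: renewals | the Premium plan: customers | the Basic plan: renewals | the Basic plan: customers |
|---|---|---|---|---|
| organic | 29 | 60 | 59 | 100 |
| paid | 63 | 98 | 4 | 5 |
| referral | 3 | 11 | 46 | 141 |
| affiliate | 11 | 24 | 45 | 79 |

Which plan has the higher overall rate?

the Premium plan

Organic: the Premium plan 29/60 = 48.3%, the Basic plan 59/100 = 59.0% → the Basic plan
Paid: the Premium plan 63/98 = 64.3%, the Basic plan 4/5 = 80.0% → the Basic plan
Referral: the Premium plan 3/11 = 27.3%, the Basic plan 46/141 = 32.6% → the Basic plan
Affiliate: the Premium plan 11/24 = 45.8%, the Basic plan 45/79 = 57.0% → the Basic plan
Overall: the Premium plan 106/193 = 54.9%, the Basic plan 154/325 = 47.4% → the Premium plan
(The Basic plan wins every signup group but the Premium plan wins overall — the Basic plan's customers skew toward the low-rate referral group.)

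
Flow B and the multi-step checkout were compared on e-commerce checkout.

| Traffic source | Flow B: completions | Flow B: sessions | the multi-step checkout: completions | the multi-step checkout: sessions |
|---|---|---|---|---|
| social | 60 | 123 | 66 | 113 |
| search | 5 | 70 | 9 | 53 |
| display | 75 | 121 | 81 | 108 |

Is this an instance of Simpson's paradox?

No

Social: Flow B 60/123 = 48.8%, the multi-step checkout 66/113 = 58.4% → the multi-step checkout
Search: Flow B 5/70 = 7.1%, the multi-step checkout 9/53 = 17.0% → the multi-step checkout
Display: Flow B 75/121 = 62.0%, the multi-step checkout 81/108 = 75.0% → the multi-step checkout
Overall: Flow B 140/314 = 44.6%, the multi-step checkout 156/274 = 56.9% → the multi-step checkout
The multi-step checkout wins overall and in every traffic group — no reversal.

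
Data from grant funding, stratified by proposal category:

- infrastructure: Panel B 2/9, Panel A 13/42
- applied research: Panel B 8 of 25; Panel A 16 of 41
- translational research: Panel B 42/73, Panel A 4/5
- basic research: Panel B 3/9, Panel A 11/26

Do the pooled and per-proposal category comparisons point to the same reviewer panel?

Infrastructure: Panel B 2/9 = 22.2%, Panel A 13/42 = 31.0% → Panel A
Applied research: Panel B 8/25 = 32.0%, Panel A 16/41 = 39.0% → Panel A
Translational research: Panel B 42/73 = 57.5%, Panel A 4/5 = 80.0% → Panel A
Basic research: Panel B 3/9 = 33.3%, Panel A 11/26 = 42.3% → Panel A
Overall: Panel B 55/116 = 47.4%, Panel A 44/114 = 38.6% → Panel B
Panel A wins each proposal group but Panel B wins overall — the comparison reverses. Panel A's proposals skew toward infrastructure, which has a lower base rate.

No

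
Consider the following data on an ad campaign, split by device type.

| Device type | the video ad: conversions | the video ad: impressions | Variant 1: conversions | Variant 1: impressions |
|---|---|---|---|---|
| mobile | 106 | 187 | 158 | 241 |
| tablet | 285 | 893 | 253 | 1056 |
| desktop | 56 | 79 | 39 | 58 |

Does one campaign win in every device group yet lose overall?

Mobile: the video ad 106/187 = 56.7%, Variant 1 158/241 = 65.6% → Variant 1
Tablet: the video ad 285/893 = 31.9%, Variant 1 253/1056 = 24.0% → the video ad
Desktop: the video ad 56/79 = 70.9%, Variant 1 39/58 = 67.2% → the video ad
Overall: the video ad 447/1159 = 38.6%, Variant 1 450/1355 = 33.2% → the video ad
Neither sweeps: the video ad wins 2 of 3 groups, Variant 1 wins 1. The video ad wins overall but not every group — no Simpson reversal.

No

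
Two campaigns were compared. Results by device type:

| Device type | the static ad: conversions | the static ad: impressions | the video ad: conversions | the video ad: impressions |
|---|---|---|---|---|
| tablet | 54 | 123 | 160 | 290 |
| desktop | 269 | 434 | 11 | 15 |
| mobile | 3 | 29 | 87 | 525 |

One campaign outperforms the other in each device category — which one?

Tablet: the static ad 54/123 = 43.9%, the video ad 160/290 = 55.2% → the video ad
Desktop: the static ad 269/434 = 62.0%, the video ad 11/15 = 73.3% → the video ad
Mobile: the static ad 3/29 = 10.3%, the video ad 87/525 = 16.6% → the video ad
The video ad has the higher rate in all 3 groups.

the video ad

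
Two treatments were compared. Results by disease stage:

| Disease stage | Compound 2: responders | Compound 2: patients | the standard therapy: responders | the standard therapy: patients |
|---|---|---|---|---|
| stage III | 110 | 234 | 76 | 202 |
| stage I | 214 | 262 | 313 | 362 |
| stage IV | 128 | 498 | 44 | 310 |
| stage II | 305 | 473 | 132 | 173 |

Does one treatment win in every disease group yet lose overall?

Stage III: Compound 2 110/234 = 47.0%, the standard therapy 76/202 = 37.6% → Compound 2
Stage I: Compound 2 214/262 = 81.7%, the standard therapy 313/362 = 86.5% → the standard therapy
Stage IV: Compound 2 128/498 = 25.7%, the standard therapy 44/310 = 14.2% → Compound 2
Stage II: Compound 2 305/473 = 64.5%, the standard therapy 132/173 = 76.3% → the standard therapy
Overall: Compound 2 757/1467 = 51.6%, the standard therapy 565/1047 = 54.0% → the standard therapy
Neither sweeps: Compound 2 wins 2 of 4 groups, the standard therapy wins 2. The standard therapy wins overall but not every group — no Simpson reversal.

No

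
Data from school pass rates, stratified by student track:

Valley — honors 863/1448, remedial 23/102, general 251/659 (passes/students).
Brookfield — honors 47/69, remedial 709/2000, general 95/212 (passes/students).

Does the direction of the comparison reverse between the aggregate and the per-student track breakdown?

Yes

Honors: Valley 863/1448 = 59.6%, Brookfield 47/69 = 68.1% → Brookfield
Remedial: Valley 23/102 = 22.5%, Brookfield 709/2000 = 35.5% → Brookfield
General: Valley 251/659 = 38.1%, Brookfield 95/212 = 44.8% → Brookfield
Overall: Valley 1137/2209 = 51.5%, Brookfield 851/2281 = 37.3% → Valley
Brookfield wins each student group but Valley wins overall — the comparison reverses. Brookfield's students skew toward remedial, which has a lower base rate.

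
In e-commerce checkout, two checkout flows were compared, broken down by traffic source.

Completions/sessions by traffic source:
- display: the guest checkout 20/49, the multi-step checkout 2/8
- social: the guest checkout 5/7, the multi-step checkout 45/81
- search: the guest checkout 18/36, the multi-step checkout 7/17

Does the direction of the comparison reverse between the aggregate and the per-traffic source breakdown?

Yes

Display: the guest checkout 20/49 = 40.8%, the multi-step checkout 2/8 = 25.0% → the guest checkout
Social: the guest checkout 5/7 = 71.4%, the multi-step checkout 45/81 = 55.6% → the guest checkout
Search: the guest checkout 18/36 = 50.0%, the multi-step checkout 7/17 = 41.2% → the guest checkout
Overall: the guest checkout 43/92 = 46.7%, the multi-step checkout 54/106 = 50.9% → the multi-step checkout
The guest checkout wins each traffic group but the multi-step checkout wins overall — the comparison reverses. The guest checkout's sessions skew toward display, which has a lower base rate.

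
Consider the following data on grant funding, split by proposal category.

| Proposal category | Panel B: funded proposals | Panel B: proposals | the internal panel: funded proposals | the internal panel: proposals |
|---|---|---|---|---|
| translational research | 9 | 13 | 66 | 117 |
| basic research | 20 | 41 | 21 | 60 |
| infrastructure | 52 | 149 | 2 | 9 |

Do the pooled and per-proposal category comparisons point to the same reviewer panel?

Translational research: Panel B 9/13 = 69.2%, the internal panel 66/117 = 56.4% → Panel B
Basic research: Panel B 20/41 = 48.8%, the internal panel 21/60 = 35.0% → Panel B
Infrastructure: Panel B 52/149 = 34.9%, the internal panel 2/9 = 22.2% → Panel B
Overall: Panel B 81/203 = 39.9%, the internal panel 89/186 = 47.8% → the internal panel
Panel B wins each proposal group but the internal panel wins overall — the comparison reverses. Panel B's proposals skew toward infrastructure, which has a lower base rate.

No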